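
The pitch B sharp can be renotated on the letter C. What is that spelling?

C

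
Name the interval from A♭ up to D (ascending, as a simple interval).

The letter names run A→D, a span of 3 letter steps, so the interval is some kind of fourth.
Ab to D is 6 semitones. A perfect fourth is 5, so 6 makes it augmented.

augmented fourth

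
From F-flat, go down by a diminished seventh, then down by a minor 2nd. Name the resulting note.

F#

A diminished seventh down from Fb is G (letter G, 9 semitones down).
A minor second down from G is F# (letter F, 1 semitone down).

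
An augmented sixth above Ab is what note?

A sixth above A lands on the letter F.
An augmented sixth spans 10 semitones, so Ab moves to pitch class 6. On the letter F that is F#.

F#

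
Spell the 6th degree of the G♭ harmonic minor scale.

The Gb harmonic minor scale runs Gb Ab Bbb Cb Db Ebb F.
Degree 6 is Ebb.

Ebb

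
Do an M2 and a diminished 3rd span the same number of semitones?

Yes

A major second spans 2 semitones; a diminished third spans 2.
They are enharmonically equivalent.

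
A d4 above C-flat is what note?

A fourth above C lands on the letter F.
A diminished fourth spans 4 semitones, so Cb moves to pitch class 3. On the letter F that is Fbb.

Fbb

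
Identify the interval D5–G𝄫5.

The letter names run D→G, a span of 3 letter steps, so the interval is some kind of fourth.
D to Gbb is 3 semitones. A perfect fourth is 5, so 3 makes it doubly diminished.

doubly diminished fourth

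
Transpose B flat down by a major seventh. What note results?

A seventh below B lands on the letter C.
A major seventh spans 11 semitones, so Bb moves to pitch class 11. On the letter C that is Cb.

Cb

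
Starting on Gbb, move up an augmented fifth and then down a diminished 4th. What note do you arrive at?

A

An augmented fifth up from Gbb is Db (letter D, 8 semitones up).
A diminished fourth down from Db is A (letter A, 4 semitones down).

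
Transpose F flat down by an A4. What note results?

A fourth below F lands on the letter C.
An augmented fourth spans 6 semitones, so Fb moves to pitch class 10. On the letter C that is Cbb.

Cbb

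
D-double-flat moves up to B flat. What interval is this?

augmented sixth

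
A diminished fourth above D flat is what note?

Gbb

A fourth above D lands on the letter G.
A diminished fourth spans 4 semitones, so Db moves to pitch class 5. On the letter G that is Gbb.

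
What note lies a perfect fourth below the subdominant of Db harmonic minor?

The subdominant of Db harmonic minor is Gb.
A perfect fourth (5 semitones) below Gb lands on the letter D, giving Db.

Db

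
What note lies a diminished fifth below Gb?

G down a perfect fifth is C, so the target letter is C.
From Gb, a diminished fifth is 6 semitones down: C.

C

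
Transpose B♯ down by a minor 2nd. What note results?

A second below B lands on the letter A.
A minor second spans 1 semitone, so B# moves to pitch class 11. On the letter A that is A##.

A##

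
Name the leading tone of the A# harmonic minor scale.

Degree 7 takes the letter 6 steps above A, which is G.
In harmonic minor, degree 7 sits 11 semitones above the tonic. A# + 11 semitones is pitch class 9, spelled on G as G##.

G##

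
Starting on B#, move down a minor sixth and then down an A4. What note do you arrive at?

A minor sixth down from B# is D## (letter D, 8 semitones down).
An augmented fourth down from D## is A# (letter A, 6 semitones down).

A#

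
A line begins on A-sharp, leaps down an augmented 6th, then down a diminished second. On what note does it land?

An augmented sixth down from A# is C (letter C, 10 semitones down).
A diminished second down from C is B# (letter B, 0 semitones down).

B#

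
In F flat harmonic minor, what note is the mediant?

Abb

The Fb harmonic minor scale runs Fb Gb Abb Bbb Cb Dbb Eb.
Degree 3 is Abb.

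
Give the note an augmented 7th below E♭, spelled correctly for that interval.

A seventh below E lands on the letter F.
An augmented seventh spans 12 semitones, so Eb moves to pitch class 3. On the letter F that is Fbb.

Fbb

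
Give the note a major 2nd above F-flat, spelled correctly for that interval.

Gb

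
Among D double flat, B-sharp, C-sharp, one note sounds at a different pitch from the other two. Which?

C#

In 12-tone equal temperament, enharmonic equivalents share a pitch class. Dbb is pitch class 0; B# is pitch class 0; C# is pitch class 1.
Dbb and B# share pitch class 0, while C# is pitch class 1.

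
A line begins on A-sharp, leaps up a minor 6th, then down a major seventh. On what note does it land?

A minor sixth up from A# is F# (letter F, 8 semitones up).
A major seventh down from F# is G (letter G, 11 semitones down).

G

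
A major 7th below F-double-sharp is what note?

A seventh below F lands on the letter G.
A major seventh spans 11 semitones, so F## moves to pitch class 8. On the letter G that is G#.

G#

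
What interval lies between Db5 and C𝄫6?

The letter names run D→C, a span of 6 letter steps, so the interval is some kind of seventh.
Db to Cbb is 9 semitones. A major seventh is 11, so 9 makes it diminished.

diminished seventh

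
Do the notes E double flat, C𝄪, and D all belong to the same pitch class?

Yes

Ebb is pitch class 2; C## is pitch class 2; D is pitch class 2.
All spellings map to pitch class 2, so they are enharmonically equivalent.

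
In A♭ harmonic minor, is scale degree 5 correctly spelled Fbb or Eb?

Each scale degree takes a distinct letter name. Degree 5 of a scale on A must use the letter E.
Eb and Fbb are enharmonically the same pitch, but only Eb uses the letter E, so it is the correct spelling here.

Eb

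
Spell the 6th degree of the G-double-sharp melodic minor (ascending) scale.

E##

Degree 6 takes the letter 5 steps above G, which is E.
In melodic minor (ascending), degree 6 sits 9 semitones above the tonic. G## + 9 semitones is pitch class 6, spelled on E as E##.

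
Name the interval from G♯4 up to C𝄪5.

Counting letters G–A–B–C gives a fourth.
G#→C## = 6 semitones, 1 wider than the perfect fourth (5), so augmented.

augmented fourth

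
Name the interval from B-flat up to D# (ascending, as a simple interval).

augmented third

The letter names run B→D, a span of 2 letter steps, so the interval is some kind of third.
Bb to D# is 5 semitones. A major third is 4, so 5 makes it augmented.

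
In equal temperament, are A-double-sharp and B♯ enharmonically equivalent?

No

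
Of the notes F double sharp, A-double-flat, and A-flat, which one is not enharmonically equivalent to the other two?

In 12-tone equal temperament, enharmonic equivalents share a pitch class. F## is pitch class 7; Abb is pitch class 7; Ab is pitch class 8.
F## and Abb share pitch class 7, while Ab is pitch class 8.

Ab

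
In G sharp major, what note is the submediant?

E#

Degree 6 takes the letter 5 steps above G, which is E.
In major, degree 6 sits 9 semitones above the tonic. G# + 9 semitones is pitch class 5, spelled on E as E#.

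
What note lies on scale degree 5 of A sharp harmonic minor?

Degree 5 takes the letter 4 steps above A, which is E.
In harmonic minor, degree 5 sits 7 semitones above the tonic. A# + 7 semitones is pitch class 5, spelled on E as E#.

E#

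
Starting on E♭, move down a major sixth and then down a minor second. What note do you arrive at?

A major sixth down from Eb is Gb (letter G, 9 semitones down).
A minor second down from Gb is F (letter F, 1 semitone down).

F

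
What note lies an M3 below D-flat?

Bbb

D down a major third is Bb, so the target letter is B.
From Db, a major third is 4 semitones down: Bbb.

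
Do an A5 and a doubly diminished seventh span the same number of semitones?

An augmented fifth spans 8 semitones; a doubly diminished seventh spans 8.
They are enharmonically equivalent.

Yes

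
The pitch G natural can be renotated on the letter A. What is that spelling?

Plain A sits 2 semitones above G, so on the letter A the same pitch needs a double flat: Abb.

Abb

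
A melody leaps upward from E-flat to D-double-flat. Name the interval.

diminished seventh

Counting letters E–F–G–A–B–C–D gives a seventh.
Eb→Dbb = 9 semitones, 2 narrower than the major seventh (11), so diminished.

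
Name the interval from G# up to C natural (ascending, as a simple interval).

diminished fourth

The letter names run G→C, a span of 3 letter steps, so the interval is some kind of fourth.
G# to C is 4 semitones. A perfect fourth is 5, so 4 makes it diminished.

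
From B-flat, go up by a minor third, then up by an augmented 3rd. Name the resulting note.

A minor third up from Bb is Db (letter D, 3 semitones up).
An augmented third up from Db is F# (letter F, 5 semitones up).

F#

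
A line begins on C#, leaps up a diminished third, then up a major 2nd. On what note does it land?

F

A diminished third up from C# is Eb (letter E, 2 semitones up).
A major second up from Eb is F (letter F, 2 semitones up).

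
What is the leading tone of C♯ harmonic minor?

B#

The C# harmonic minor scale runs C# D# E F# G# A B#.
Degree 7 is B#.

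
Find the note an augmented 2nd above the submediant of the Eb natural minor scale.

D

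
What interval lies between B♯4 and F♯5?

Counting letters B–C–D–E–F gives a fifth.
B#→F# = 6 semitones, 1 narrower than the perfect fifth (7), so diminished.

diminished fifth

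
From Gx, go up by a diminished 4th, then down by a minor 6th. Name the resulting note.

A diminished fourth up from G## is C# (letter C, 4 semitones up).
A minor sixth down from C# is E# (letter E, 8 semitones down).

E#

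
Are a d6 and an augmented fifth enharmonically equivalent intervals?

No

A diminished sixth spans 7 semitones; an augmented fifth spans 8.
The spans differ, so they are not enharmonic equivalents.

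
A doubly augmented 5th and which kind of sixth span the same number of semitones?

major

A doubly augmented fifth spans 9 semitones.
A sixth spanning 9 semitones is major (the major sixth is 9).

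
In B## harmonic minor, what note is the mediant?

Degree 3 takes the letter 2 steps above B, which is D.
In harmonic minor, degree 3 sits 3 semitones above the tonic. B## + 3 semitones is pitch class 4, spelled on D as D##.

D##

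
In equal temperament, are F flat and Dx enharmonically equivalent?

Fb is pitch class 4; D## is pitch class 4.
All spellings map to pitch class 4, so they are enharmonically equivalent.

Yes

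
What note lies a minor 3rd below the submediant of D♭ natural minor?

The submediant of Db natural minor is Bbb.
A minor third (3 semitones) below Bbb lands on the letter G, giving Gb.

Gb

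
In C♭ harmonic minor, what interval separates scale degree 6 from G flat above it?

Scale degree 6 of Cb harmonic minor is Abb.
Abb up to Gb: letters A→G make it a seventh; 11 semitones makes it major.

major seventh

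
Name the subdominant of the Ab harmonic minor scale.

Degree 4 takes the letter 3 steps above A, which is D.
In harmonic minor, degree 4 sits 5 semitones above the tonic. Ab + 5 semitones is pitch class 1, spelled on D as Db.

Db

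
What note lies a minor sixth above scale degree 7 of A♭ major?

Scale degree 7 of Ab major is G.
A minor sixth (8 semitones) above G lands on the letter E, giving Eb.

Eb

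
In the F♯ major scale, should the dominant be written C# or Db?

C#

Each scale degree takes a distinct letter name. Degree 5 of a scale on F must use the letter C.
C# and Db are enharmonically the same pitch, but only C# uses the letter C, so it is the correct spelling here.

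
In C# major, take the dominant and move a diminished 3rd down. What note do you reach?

E##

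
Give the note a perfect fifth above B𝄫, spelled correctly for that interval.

B up a perfect fifth is F#, so the target letter is F.
From Bbb, a perfect fifth is 7 semitones up: Fb.

Fb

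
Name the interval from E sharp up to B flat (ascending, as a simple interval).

doubly diminished fifth

Counting letters E–F–G–A–B gives a fifth.
E#→Bb = 5 semitones, 2 narrower than the perfect fifth (7), so doubly diminished.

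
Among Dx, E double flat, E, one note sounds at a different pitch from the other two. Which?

In 12-tone equal temperament, enharmonic equivalents share a pitch class. D## is pitch class 4; Ebb is pitch class 2; E is pitch class 4.
D## and E share pitch class 4, while Ebb is pitch class 2.

Ebb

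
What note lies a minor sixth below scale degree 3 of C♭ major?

G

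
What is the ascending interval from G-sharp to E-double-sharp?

Counting letters G–A–B–C–D–E gives a sixth.
G#→E## = 10 semitones, 1 wider than the major sixth (9), so augmented.

augmented sixth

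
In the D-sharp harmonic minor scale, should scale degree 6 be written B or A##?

Each scale degree takes a distinct letter name. Degree 6 of a scale on D must use the letter B.
B and A## are enharmonically the same pitch, but only B uses the letter B, so it is the correct spelling here.

B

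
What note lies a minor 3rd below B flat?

G

B down a major third is G, so the target letter is G.
From Bb, a minor third is 3 semitones down: G.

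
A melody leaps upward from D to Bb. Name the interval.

The letter names run D→B, a span of 5 letter steps, so the interval is some kind of sixth.
D to Bb is 8 semitones. A major sixth is 9, so 8 makes it minor.

minor sixth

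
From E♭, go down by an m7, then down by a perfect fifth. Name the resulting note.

Bb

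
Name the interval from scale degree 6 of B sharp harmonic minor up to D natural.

Scale degree 6 of B# harmonic minor is G#.
G# up to D: letters G→D make it a fifth; 6 semitones makes it diminished.

diminished fifth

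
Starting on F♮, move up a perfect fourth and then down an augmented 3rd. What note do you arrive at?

Gbb

A perfect fourth up from F is Bb (letter B, 5 semitones up).
An augmented third down from Bb is Gbb (letter G, 5 semitones down).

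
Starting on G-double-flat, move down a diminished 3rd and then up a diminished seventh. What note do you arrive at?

A diminished third down from Gbb is Eb (letter E, 2 semitones down).
A diminished seventh up from Eb is Dbb (letter D, 9 semitones up).

Dbb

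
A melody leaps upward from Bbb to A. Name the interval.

Counting letters B–C–D–E–F–G–A gives a seventh.
Bbb→A = 12 semitones, 1 wider than the major seventh (11), so augmented.

augmented seventh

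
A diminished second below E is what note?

A second below E lands on the letter D.
A diminished second spans 0 semitones, so E moves to pitch class 4. On the letter D that is D##.

D##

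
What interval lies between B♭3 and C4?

Counting letters B–C gives a second.
Bb→C = 2 semitones, exactly the major second.

major second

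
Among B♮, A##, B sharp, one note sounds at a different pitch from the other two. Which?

In 12-tone equal temperament, enharmonic equivalents share a pitch class. B is pitch class 11; A## is pitch class 11; B# is pitch class 0.
B and A## share pitch class 11, while B# is pitch class 0.

B#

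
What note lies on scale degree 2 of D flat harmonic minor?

Degree 2 takes the letter 1 step above D, which is E.
In harmonic minor, degree 2 sits 2 semitones above the tonic. Db + 2 semitones is pitch class 3, spelled on E as Eb.

Eb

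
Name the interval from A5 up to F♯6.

major sixth

Counting letters A–B–C–D–E–F gives a sixth.
A→F# = 9 semitones, exactly the major sixth.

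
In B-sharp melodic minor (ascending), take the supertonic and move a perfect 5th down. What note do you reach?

F##

The supertonic of B# melodic minor (ascending) is C##.
A perfect fifth (7 semitones) below C## lands on the letter F, giving F##.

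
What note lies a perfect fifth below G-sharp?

C#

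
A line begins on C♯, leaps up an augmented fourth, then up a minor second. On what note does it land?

G#

An augmented fourth up from C# is F## (letter F, 6 semitones up).
A minor second up from F## is G# (letter G, 1 semitone up).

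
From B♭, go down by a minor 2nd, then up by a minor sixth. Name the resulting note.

F

A minor second down from Bb is A (letter A, 1 semitone down).
A minor sixth up from A is F (letter F, 8 semitones up).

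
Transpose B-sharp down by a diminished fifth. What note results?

A fifth below B lands on the letter E.
A diminished fifth spans 6 semitones, so B# moves to pitch class 6. On the letter E that is E##.

E##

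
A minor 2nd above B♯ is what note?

B up a major second is C#, so the target letter is C.
From B#, a minor second is 1 semitone up: C#.

C#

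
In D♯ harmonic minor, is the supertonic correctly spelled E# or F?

E#

Each scale degree takes a distinct letter name. Degree 2 of a scale on D must use the letter E.
E# and F are enharmonically the same pitch, but only E# uses the letter E, so it is the correct spelling here.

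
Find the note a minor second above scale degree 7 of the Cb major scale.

Cb

Scale degree 7 of Cb major is Bb.
A minor second (1 semitone) above Bb lands on the letter C, giving Cb.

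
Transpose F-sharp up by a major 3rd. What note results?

F up a major third is A, so the target letter is A.
From F#, a major third is 4 semitones up: A#.

A#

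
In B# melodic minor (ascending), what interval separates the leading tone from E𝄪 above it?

The leading tone of B# melodic minor (ascending) is A##.
A## up to E##: letters A→E make it a fifth; 7 semitones makes it perfect.

perfect fifth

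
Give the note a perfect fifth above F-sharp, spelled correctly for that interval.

F up a perfect fifth is C, so the target letter is C.
From F#, a perfect fifth is 7 semitones up: C#.

C#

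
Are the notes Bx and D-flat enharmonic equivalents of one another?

Yes

B## = pitch class 1 and Db = pitch class 1 — the same pitch class, so they are enharmonic equivalents.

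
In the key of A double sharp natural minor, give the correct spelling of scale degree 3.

The A## natural minor scale runs A## B## C## D## E## F## G##.
Degree 3 is C##.

C##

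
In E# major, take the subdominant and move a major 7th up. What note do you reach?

G##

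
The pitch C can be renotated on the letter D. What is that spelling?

Dbb

C is pitch class 0. The letter D alone is pitch class 2.
To reach pitch class 0 from D requires an offset of -2 semitones, i.e. double flat: Dbb.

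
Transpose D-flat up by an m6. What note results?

Bbb

A sixth above D lands on the letter B.
A minor sixth spans 8 semitones, so Db moves to pitch class 9. On the letter B that is Bbb.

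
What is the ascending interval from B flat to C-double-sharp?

Counting letters B–C gives a second.
Bb→C## = 4 semitones, 2 wider than the major second (2), so doubly augmented.

doubly augmented second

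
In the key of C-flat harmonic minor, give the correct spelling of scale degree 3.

Ebb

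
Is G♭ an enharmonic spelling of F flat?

No

Gb is pitch class 6; Fb is pitch class 4.
The pitch classes differ (6 vs. 4), so they are not enharmonic equivalents.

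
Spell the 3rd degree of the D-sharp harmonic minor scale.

F#

The D# harmonic minor scale runs D# E# F# G# A# B C##.
Degree 3 is F#.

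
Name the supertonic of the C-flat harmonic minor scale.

Degree 2 takes the letter 1 step above C, which is D.
In harmonic minor, degree 2 sits 2 semitones above the tonic. Cb + 2 semitones is pitch class 1, spelled on D as Db.

Db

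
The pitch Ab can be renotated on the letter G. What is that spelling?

G#

Ab is pitch class 8. The letter G alone is pitch class 7.
To reach pitch class 8 from G requires an offset of +1 semitone, i.e. sharp: G#.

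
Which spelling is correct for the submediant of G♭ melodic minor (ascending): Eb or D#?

Each scale degree takes a distinct letter name. Degree 6 of a scale on G must use the letter E.
Eb and D# are enharmonically the same pitch, but only Eb uses the letter E, so it is the correct spelling here.

Eb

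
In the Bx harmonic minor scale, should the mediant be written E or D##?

D##

Each scale degree takes a distinct letter name. Degree 3 of a scale on B must use the letter D.
D## and E are enharmonically the same pitch, but only D## uses the letter D, so it is the correct spelling here.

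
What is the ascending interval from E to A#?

augmented fourth

The letter names run E→A, a span of 3 letter steps, so the interval is some kind of fourth.
E to A# is 6 semitones. A perfect fourth is 5, so 6 makes it augmented.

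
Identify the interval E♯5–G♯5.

The letter names run E→G, a span of 2 letter steps, so the interval is some kind of third.
E# to G# is 3 semitones. A major third is 4, so 3 makes it minor.

minor third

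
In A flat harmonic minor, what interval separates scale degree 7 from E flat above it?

minor sixth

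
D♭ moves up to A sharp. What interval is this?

Counting letters D–E–F–G–A gives a fifth.
Db→A# = 9 semitones, 2 wider than the perfect fifth (7), so doubly augmented.

doubly augmented fifth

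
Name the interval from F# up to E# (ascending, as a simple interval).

Counting letters F–G–A–B–C–D–E gives a seventh.
F#→E# = 11 semitones, exactly the major seventh.

major seventh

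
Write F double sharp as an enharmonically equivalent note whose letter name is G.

Plain G sits at the same pitch as F##, so on the letter G the same pitch needs a natural: G.

G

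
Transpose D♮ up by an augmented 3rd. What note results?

D up a major third is F#, so the target letter is F.
From D, an augmented third is 5 semitones up: F##.

F##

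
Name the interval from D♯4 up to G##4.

augmented fourth

Counting letters D–E–F–G gives a fourth.
D#→G## = 6 semitones, 1 wider than the perfect fourth (5), so augmented.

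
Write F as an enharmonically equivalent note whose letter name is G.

Gbb

F is pitch class 5. The letter G alone is pitch class 7.
To reach pitch class 5 from G requires an offset of -2 semitones, i.e. double flat: Gbb.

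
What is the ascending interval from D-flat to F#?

augmented third

The letter names run D→F, a span of 2 letter steps, so the interval is some kind of third.
Db to F# is 5 semitones. A major third is 4, so 5 makes it augmented.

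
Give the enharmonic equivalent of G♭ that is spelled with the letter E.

E##

Plain E sits 2 semitones below Gb, so on the letter E the same pitch needs a double sharp: E##.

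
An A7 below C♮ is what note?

Dbb

A seventh below C lands on the letter D.
An augmented seventh spans 12 semitones, so C moves to pitch class 0. On the letter D that is Dbb.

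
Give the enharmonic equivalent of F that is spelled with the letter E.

E#

Plain E sits 1 semitone below F, so on the letter E the same pitch needs a sharp: E#.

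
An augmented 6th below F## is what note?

A

A sixth below F lands on the letter A.
An augmented sixth spans 10 semitones, so F## moves to pitch class 9. On the letter A that is A.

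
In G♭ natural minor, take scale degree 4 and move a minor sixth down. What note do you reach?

Eb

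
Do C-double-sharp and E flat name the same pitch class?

C## is pitch class 2; Eb is pitch class 3.
The pitch classes differ (2 vs. 3), so they are not enharmonic equivalents.

No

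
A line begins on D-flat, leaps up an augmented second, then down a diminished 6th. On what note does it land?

An augmented second up from Db is E (letter E, 3 semitones up).
A diminished sixth down from E is G## (letter G, 7 semitones down).

G##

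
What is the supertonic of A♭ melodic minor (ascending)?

Bb

The Ab melodic minor (ascending) scale runs Ab Bb Cb Db Eb F G.
Degree 2 is Bb.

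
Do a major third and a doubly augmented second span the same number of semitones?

Yes

A major third spans 4 semitones; a doubly augmented second spans 4.
They are enharmonically equivalent.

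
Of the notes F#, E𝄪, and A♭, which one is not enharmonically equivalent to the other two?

Ab

In 12-tone equal temperament, enharmonic equivalents share a pitch class. F# is pitch class 6; E## is pitch class 6; Ab is pitch class 8.
F# and E## share pitch class 6, while Ab is pitch class 8.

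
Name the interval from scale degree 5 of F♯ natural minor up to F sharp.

perfect fourth

Scale degree 5 of F# natural minor is C#.
C# up to F#: letters C→F make it a fourth; 5 semitones makes it perfect.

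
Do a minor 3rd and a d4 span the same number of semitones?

No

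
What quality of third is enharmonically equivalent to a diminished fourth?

major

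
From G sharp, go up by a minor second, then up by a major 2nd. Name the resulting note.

A minor second up from G# is A (letter A, 1 semitone up).
A major second up from A is B (letter B, 2 semitones up).

B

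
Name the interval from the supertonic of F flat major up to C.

The supertonic of Fb major is Gb.
Gb up to C: letters G→C make it a fourth; 6 semitones makes it augmented.

augmented fourth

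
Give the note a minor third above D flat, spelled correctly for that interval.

D up a major third is F#, so the target letter is F.
From Db, a minor third is 3 semitones up: Fb.

Fb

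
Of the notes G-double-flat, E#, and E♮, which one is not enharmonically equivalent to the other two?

E

In 12-tone equal temperament, enharmonic equivalents share a pitch class. Gbb is pitch class 5; E# is pitch class 5; E is pitch class 4.
Gbb and E# share pitch class 5, while E is pitch class 4.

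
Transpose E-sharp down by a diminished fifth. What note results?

A##

E down a perfect fifth is A, so the target letter is A.
From E#, a diminished fifth is 6 semitones down: A##.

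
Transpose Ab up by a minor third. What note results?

Cb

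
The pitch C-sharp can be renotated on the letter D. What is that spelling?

C# is pitch class 1. The letter D alone is pitch class 2.
To reach pitch class 1 from D requires an offset of -1 semitone, i.e. flat: Db.

Db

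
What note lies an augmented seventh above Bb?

A#

B up a major seventh is A#, so the target letter is A.
From Bb, an augmented seventh is 12 semitones up: A#.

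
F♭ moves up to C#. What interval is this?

The letter names run F→C, a span of 4 letter steps, so the interval is some kind of fifth.
Fb to C# is 9 semitones. A perfect fifth is 7, so 9 makes it doubly augmented.

doubly augmented fifth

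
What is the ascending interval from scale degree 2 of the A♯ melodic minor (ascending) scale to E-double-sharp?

augmented fourth

Scale degree 2 of A# melodic minor (ascending) is B#.
B# up to E##: letters B→E make it a fourth; 6 semitones makes it augmented.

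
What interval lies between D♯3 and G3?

The letter names run D→G, a span of 3 letter steps, so the interval is some kind of fourth.
D# to G is 4 semitones. A perfect fourth is 5, so 4 makes it diminished.

diminished fourth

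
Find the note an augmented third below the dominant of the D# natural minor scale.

F

The dominant of D# natural minor is A#.
An augmented third (5 semitones) below A# lands on the letter F, giving F.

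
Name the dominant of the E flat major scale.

Degree 5 takes the letter 4 steps above E, which is B.
In major, degree 5 sits 7 semitones above the tonic. Eb + 7 semitones is pitch class 10, spelled on B as Bb.

Bb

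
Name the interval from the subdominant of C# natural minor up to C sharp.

The subdominant of C# natural minor is F#.
F# up to C#: letters F→C make it a fifth; 7 semitones makes it perfect.

perfect fifth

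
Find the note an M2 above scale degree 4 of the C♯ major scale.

Scale degree 4 of C# major is F#.
A major second (2 semitones) above F# lands on the letter G, giving G#.

G#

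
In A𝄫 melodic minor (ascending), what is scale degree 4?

Dbb

The Abb melodic minor (ascending) scale runs Abb Bbb Cbb Dbb Ebb Fb Gb.
Degree 4 is Dbb.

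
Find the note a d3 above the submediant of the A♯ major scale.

A

The submediant of A# major is F##.
A diminished third (2 semitones) above F## lands on the letter A, giving A.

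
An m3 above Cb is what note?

Ebb

A third above C lands on the letter E.
A minor third spans 3 semitones, so Cb moves to pitch class 2. On the letter E that is Ebb.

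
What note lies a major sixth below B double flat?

A sixth below B lands on the letter D.
A major sixth spans 9 semitones, so Bbb moves to pitch class 0. On the letter D that is Dbb.

Dbb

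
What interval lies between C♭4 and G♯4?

Counting letters C–D–E–F–G gives a fifth.
Cb→G# = 9 semitones, 2 wider than the perfect fifth (7), so doubly augmented.

doubly augmented fifth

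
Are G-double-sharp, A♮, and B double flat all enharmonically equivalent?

G## is pitch class 9; A is pitch class 9; Bbb is pitch class 9.
All spellings map to pitch class 9, so they are enharmonically equivalent.

Yes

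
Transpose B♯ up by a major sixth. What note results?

A sixth above B lands on the letter G.
A major sixth spans 9 semitones, so B# moves to pitch class 9. On the letter G that is G##.

G##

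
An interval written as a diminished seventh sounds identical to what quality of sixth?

A diminished seventh spans 9 semitones.
A sixth spanning 9 semitones is major (the major sixth is 9).

major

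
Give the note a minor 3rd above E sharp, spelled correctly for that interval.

E up a major third is G#, so the target letter is G.
From E#, a minor third is 3 semitones up: G#.

G#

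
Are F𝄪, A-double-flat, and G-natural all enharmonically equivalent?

Yes

F## is pitch class 7; Abb is pitch class 7; G is pitch class 7.
All spellings map to pitch class 7, so they are enharmonically equivalent.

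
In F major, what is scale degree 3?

The F major scale runs F G A Bb C D E.
Degree 3 is A.

A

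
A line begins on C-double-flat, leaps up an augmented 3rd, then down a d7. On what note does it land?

F#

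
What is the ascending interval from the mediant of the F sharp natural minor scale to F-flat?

diminished sixth

The mediant of F# natural minor is A.
A up to Fb: letters A→F make it a sixth; 7 semitones makes it diminished.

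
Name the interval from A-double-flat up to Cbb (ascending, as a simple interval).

minor third

The letter names run A→C, a span of 2 letter steps, so the interval is some kind of third.
Abb to Cbb is 3 semitones. A major third is 4, so 3 makes it minor.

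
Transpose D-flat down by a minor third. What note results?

Bb

D down a major third is Bb, so the target letter is B.
From Db, a minor third is 3 semitones down: Bb.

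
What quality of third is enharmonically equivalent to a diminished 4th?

A diminished fourth spans 4 semitones.
A third spanning 4 semitones is major (the major third is 4).

major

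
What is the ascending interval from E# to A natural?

The letter names run E→A, a span of 3 letter steps, so the interval is some kind of fourth.
E# to A is 4 semitones. A perfect fourth is 5, so 4 makes it diminished.

diminished fourth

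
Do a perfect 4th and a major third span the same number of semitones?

No

A perfect fourth spans 5 semitones; a major third spans 4.
The spans differ, so they are not enharmonic equivalents.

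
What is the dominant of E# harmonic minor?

Degree 5 takes the letter 4 steps above E, which is B.
In harmonic minor, degree 5 sits 7 semitones above the tonic. E# + 7 semitones is pitch class 0, spelled on B as B#.

B#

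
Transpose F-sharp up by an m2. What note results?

G

F up a major second is G, so the target letter is G.
From F#, a minor second is 1 semitone up: G.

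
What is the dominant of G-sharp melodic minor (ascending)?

D#

The G# melodic minor (ascending) scale runs G# A# B C# D# E# F##.
Degree 5 is D#.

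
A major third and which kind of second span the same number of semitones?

doubly augmented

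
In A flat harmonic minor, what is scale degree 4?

Degree 4 takes the letter 3 steps above A, which is D.
In harmonic minor, degree 4 sits 5 semitones above the tonic. Ab + 5 semitones is pitch class 1, spelled on D as Db.

Db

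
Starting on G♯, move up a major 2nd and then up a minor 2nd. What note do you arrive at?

B

A major second up from G# is A# (letter A, 2 semitones up).
A minor second up from A# is B (letter B, 1 semitone up).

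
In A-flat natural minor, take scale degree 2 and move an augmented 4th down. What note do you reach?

Fb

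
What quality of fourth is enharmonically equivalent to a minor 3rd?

A minor third spans 3 semitones.
A fourth spanning 3 semitones is doubly diminished (the perfect fourth is 5).

doubly diminished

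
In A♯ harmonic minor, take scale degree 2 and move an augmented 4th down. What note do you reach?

F#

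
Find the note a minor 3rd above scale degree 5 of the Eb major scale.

Scale degree 5 of Eb major is Bb.
A minor third (3 semitones) above Bb lands on the letter D, giving Db.

Db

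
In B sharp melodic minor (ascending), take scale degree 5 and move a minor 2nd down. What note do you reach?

E##

Scale degree 5 of B# melodic minor (ascending) is F##.
A minor second (1 semitone) below F## lands on the letter E, giving E##.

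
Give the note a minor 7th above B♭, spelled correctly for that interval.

Ab

A seventh above B lands on the letter A.
A minor seventh spans 10 semitones, so Bb moves to pitch class 8. On the letter A that is Ab.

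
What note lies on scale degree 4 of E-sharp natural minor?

A#

The E# natural minor scale runs E# F## G# A# B# C# D#.
Degree 4 is A#.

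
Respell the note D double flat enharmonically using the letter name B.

B#

Plain B sits 1 semitone below Dbb, so on the letter B the same pitch needs a sharp: B#.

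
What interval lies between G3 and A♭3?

Counting letters G–A gives a second.
G→Ab = 1 semitone, 1 narrower than the major second (2), so minor.

minor second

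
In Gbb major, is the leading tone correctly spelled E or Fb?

Fb

Each scale degree takes a distinct letter name. Degree 7 of a scale on G must use the letter F.
Fb and E are enharmonically the same pitch, but only Fb uses the letter F, so it is the correct spelling here.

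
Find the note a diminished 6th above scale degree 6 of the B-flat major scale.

Scale degree 6 of Bb major is G.
A diminished sixth (7 semitones) above G lands on the letter E, giving Ebb.

Ebb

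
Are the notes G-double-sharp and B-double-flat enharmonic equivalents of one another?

G## is pitch class 9; Bbb is pitch class 9.
All spellings map to pitch class 9, so they are enharmonically equivalent.

Yes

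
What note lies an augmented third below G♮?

G down a major third is Eb, so the target letter is E.
From G, an augmented third is 5 semitones down: Ebb.

Ebb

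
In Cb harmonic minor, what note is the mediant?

Degree 3 takes the letter 2 steps above C, which is E.
In harmonic minor, degree 3 sits 3 semitones above the tonic. Cb + 3 semitones is pitch class 2, spelled on E as Ebb.

Ebb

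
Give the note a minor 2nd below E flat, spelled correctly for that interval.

D

A second below E lands on the letter D.
A minor second spans 1 semitone, so Eb moves to pitch class 2. On the letter D that is D.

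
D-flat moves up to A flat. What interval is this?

Counting letters D–E–F–G–A gives a fifth.
Db→Ab = 7 semitones, exactly the perfect fifth.

perfect fifth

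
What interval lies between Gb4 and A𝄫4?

minor second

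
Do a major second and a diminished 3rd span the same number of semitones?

A major second spans 2 semitones; a diminished third spans 2.
They are enharmonically equivalent.

Yes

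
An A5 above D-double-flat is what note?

A fifth above D lands on the letter A.
An augmented fifth spans 8 semitones, so Dbb moves to pitch class 8. On the letter A that is Ab.

Ab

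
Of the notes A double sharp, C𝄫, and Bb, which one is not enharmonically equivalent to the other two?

In 12-tone equal temperament, enharmonic equivalents share a pitch class. A## is pitch class 11; Cbb is pitch class 10; Bb is pitch class 10.
Cbb and Bb share pitch class 10, while A## is pitch class 11.

A##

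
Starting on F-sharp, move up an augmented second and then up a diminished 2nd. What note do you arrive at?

An augmented second up from F# is G## (letter G, 3 semitones up).
A diminished second up from G## is A (letter A, 0 semitones up).

A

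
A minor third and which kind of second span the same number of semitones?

augmented

A minor third spans 3 semitones.
A second spanning 3 semitones is augmented (the major second is 2).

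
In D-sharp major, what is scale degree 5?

Degree 5 takes the letter 4 steps above D, which is A.
In major, degree 5 sits 7 semitones above the tonic. D# + 7 semitones is pitch class 10, spelled on A as A#.

A#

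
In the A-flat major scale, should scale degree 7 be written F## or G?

G

Each scale degree takes a distinct letter name. Degree 7 of a scale on A must use the letter G.
G and F## are enharmonically the same pitch, but only G uses the letter G, so it is the correct spelling here.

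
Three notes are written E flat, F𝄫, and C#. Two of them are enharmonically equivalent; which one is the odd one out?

In 12-tone equal temperament, enharmonic equivalents share a pitch class. Eb is pitch class 3; Fbb is pitch class 3; C# is pitch class 1.
Eb and Fbb share pitch class 3, while C# is pitch class 1.

C#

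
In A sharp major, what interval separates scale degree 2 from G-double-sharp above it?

major sixth

Scale degree 2 of A# major is B#.
B# up to G##: letters B→G make it a sixth; 9 semitones makes it major.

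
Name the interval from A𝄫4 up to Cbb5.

minor third

The letter names run A→C, a span of 2 letter steps, so the interval is some kind of third.
Abb to Cbb is 3 semitones. A major third is 4, so 3 makes it minor.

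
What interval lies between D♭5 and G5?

augmented fourth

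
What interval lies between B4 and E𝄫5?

doubly diminished fourth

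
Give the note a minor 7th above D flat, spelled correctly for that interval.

Cb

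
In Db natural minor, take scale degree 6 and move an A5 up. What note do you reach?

F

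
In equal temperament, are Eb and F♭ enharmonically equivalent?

Two spellings are enharmonically equivalent only if they share a pitch class.
Here Eb → 3, Fb → 4; 3 ≠ 4, so they are not.

No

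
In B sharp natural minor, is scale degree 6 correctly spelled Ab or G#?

Each scale degree takes a distinct letter name. Degree 6 of a scale on B must use the letter G.
G# and Ab are enharmonically the same pitch, but only G# uses the letter G, so it is the correct spelling here.

G#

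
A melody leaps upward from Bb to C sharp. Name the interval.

The letter names run B→C, a span of 1 letter step, so the interval is some kind of second.
Bb to C# is 3 semitones. A major second is 2, so 3 makes it augmented.

augmented second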